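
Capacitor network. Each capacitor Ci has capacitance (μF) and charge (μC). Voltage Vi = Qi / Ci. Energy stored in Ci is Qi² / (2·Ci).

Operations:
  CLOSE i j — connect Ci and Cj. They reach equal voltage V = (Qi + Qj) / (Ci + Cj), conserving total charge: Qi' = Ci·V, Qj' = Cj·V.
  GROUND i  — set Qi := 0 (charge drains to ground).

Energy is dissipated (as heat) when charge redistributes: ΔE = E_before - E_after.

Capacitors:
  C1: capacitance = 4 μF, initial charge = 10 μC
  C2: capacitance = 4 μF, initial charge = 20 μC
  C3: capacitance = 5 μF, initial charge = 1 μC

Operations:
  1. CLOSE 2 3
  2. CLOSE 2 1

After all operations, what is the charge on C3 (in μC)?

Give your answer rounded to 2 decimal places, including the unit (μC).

Initial: C1(4μF, Q=10μC, V=2.50V), C2(4μF, Q=20μC, V=5.00V), C3(5μF, Q=1μC, V=0.20V)
Op 1: CLOSE 2-3: Q_total=21.00, C_total=9.00, V=2.33; Q2=9.33, Q3=11.67; dissipated=25.600
Op 2: CLOSE 2-1: Q_total=19.33, C_total=8.00, V=2.42; Q2=9.67, Q1=9.67; dissipated=0.028
Final charges: Q1=9.67, Q2=9.67, Q3=11.67

Answer: 11.67 μC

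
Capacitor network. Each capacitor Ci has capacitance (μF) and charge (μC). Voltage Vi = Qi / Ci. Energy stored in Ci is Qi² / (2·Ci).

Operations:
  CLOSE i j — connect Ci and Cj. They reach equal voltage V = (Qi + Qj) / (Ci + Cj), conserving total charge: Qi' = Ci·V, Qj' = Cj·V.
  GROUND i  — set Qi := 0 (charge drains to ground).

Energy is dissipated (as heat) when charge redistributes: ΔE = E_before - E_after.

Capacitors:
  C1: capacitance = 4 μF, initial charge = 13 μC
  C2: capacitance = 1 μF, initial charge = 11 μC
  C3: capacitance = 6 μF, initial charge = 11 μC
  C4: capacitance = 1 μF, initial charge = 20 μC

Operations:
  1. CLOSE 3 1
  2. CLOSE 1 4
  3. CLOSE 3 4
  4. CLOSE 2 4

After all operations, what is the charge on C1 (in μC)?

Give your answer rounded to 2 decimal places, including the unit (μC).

Initial: C1(4μF, Q=13μC, V=3.25V), C2(1μF, Q=11μC, V=11.00V), C3(6μF, Q=11μC, V=1.83V), C4(1μF, Q=20μC, V=20.00V)
Op 1: CLOSE 3-1: Q_total=24.00, C_total=10.00, V=2.40; Q3=14.40, Q1=9.60; dissipated=2.408
Op 2: CLOSE 1-4: Q_total=29.60, C_total=5.00, V=5.92; Q1=23.68, Q4=5.92; dissipated=123.904
Op 3: CLOSE 3-4: Q_total=20.32, C_total=7.00, V=2.90; Q3=17.42, Q4=2.90; dissipated=5.310
Op 4: CLOSE 2-4: Q_total=13.90, C_total=2.00, V=6.95; Q2=6.95, Q4=6.95; dissipated=16.391
Final charges: Q1=23.68, Q2=6.95, Q3=17.42, Q4=6.95

Answer: 23.68 μC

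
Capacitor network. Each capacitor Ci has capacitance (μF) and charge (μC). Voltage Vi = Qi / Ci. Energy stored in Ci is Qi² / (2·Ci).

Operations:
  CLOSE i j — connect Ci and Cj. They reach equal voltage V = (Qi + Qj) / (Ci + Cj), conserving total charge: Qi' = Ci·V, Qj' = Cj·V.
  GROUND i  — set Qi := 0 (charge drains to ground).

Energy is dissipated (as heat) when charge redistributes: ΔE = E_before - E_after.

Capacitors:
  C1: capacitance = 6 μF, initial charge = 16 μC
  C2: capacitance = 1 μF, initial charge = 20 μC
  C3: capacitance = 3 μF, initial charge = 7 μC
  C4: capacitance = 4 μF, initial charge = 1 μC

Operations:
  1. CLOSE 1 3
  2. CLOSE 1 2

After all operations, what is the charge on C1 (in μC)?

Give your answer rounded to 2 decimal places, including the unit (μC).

Initial: C1(6μF, Q=16μC, V=2.67V), C2(1μF, Q=20μC, V=20.00V), C3(3μF, Q=7μC, V=2.33V), C4(4μF, Q=1μC, V=0.25V)
Op 1: CLOSE 1-3: Q_total=23.00, C_total=9.00, V=2.56; Q1=15.33, Q3=7.67; dissipated=0.111
Op 2: CLOSE 1-2: Q_total=35.33, C_total=7.00, V=5.05; Q1=30.29, Q2=5.05; dissipated=130.418
Final charges: Q1=30.29, Q2=5.05, Q3=7.67, Q4=1.00

Answer: 30.29 μC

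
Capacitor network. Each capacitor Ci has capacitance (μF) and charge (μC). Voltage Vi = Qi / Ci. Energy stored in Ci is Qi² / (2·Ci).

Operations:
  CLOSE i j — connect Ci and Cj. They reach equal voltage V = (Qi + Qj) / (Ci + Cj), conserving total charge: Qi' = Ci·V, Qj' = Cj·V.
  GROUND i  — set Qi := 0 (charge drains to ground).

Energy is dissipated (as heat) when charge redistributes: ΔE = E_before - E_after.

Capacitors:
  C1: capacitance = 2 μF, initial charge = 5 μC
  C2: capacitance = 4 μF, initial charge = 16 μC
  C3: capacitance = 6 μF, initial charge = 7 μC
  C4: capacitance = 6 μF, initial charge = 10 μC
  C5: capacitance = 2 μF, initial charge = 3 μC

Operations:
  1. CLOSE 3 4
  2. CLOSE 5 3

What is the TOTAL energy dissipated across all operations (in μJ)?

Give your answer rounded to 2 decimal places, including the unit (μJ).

Answer: 0.38 μJ

Derivation:
Initial: C1(2μF, Q=5μC, V=2.50V), C2(4μF, Q=16μC, V=4.00V), C3(6μF, Q=7μC, V=1.17V), C4(6μF, Q=10μC, V=1.67V), C5(2μF, Q=3μC, V=1.50V)
Op 1: CLOSE 3-4: Q_total=17.00, C_total=12.00, V=1.42; Q3=8.50, Q4=8.50; dissipated=0.375
Op 2: CLOSE 5-3: Q_total=11.50, C_total=8.00, V=1.44; Q5=2.88, Q3=8.62; dissipated=0.005
Total dissipated: 0.380 μJ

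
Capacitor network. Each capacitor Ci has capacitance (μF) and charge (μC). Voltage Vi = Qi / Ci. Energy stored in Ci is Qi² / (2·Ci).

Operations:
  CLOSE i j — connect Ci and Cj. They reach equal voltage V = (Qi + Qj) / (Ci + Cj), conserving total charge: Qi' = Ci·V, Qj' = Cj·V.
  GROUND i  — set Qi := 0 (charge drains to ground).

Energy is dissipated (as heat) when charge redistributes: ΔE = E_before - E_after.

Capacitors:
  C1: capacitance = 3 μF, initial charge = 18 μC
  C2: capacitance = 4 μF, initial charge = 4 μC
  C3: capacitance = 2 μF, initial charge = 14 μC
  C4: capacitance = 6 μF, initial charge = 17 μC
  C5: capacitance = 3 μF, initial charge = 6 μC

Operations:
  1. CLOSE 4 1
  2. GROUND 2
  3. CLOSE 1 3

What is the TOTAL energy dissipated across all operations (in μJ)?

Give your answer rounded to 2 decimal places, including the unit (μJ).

Answer: 17.84 μJ

Derivation:
Initial: C1(3μF, Q=18μC, V=6.00V), C2(4μF, Q=4μC, V=1.00V), C3(2μF, Q=14μC, V=7.00V), C4(6μF, Q=17μC, V=2.83V), C5(3μF, Q=6μC, V=2.00V)
Op 1: CLOSE 4-1: Q_total=35.00, C_total=9.00, V=3.89; Q4=23.33, Q1=11.67; dissipated=10.028
Op 2: GROUND 2: Q2=0; energy lost=2.000
Op 3: CLOSE 1-3: Q_total=25.67, C_total=5.00, V=5.13; Q1=15.40, Q3=10.27; dissipated=5.807
Total dissipated: 17.835 μJ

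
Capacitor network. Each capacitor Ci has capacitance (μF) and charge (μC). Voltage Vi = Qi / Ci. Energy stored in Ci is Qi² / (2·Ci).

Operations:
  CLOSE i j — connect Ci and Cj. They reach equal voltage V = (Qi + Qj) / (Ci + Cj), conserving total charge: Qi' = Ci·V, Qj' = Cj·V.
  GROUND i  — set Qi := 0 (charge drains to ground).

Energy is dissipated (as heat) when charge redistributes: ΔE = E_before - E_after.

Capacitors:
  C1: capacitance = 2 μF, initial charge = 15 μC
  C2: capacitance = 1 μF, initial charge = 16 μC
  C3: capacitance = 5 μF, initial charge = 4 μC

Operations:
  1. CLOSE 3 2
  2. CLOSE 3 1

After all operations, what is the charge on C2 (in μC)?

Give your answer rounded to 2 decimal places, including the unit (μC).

Answer: 3.33 μC

Derivation:
Initial: C1(2μF, Q=15μC, V=7.50V), C2(1μF, Q=16μC, V=16.00V), C3(5μF, Q=4μC, V=0.80V)
Op 1: CLOSE 3-2: Q_total=20.00, C_total=6.00, V=3.33; Q3=16.67, Q2=3.33; dissipated=96.267
Op 2: CLOSE 3-1: Q_total=31.67, C_total=7.00, V=4.52; Q3=22.62, Q1=9.05; dissipated=12.401
Final charges: Q1=9.05, Q2=3.33, Q3=22.62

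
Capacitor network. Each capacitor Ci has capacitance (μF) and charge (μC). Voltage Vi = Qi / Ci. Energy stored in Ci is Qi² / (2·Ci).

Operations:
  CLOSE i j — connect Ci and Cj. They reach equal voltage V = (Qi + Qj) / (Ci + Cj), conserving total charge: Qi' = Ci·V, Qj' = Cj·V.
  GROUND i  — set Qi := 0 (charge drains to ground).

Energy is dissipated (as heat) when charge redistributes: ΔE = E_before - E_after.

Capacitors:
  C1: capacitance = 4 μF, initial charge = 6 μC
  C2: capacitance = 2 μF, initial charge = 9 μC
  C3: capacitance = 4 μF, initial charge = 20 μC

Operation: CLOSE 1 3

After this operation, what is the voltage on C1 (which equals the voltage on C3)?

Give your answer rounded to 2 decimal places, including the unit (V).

Answer: 3.25 V

Derivation:
Initial: C1(4μF, Q=6μC, V=1.50V), C2(2μF, Q=9μC, V=4.50V), C3(4μF, Q=20μC, V=5.00V)
Op 1: CLOSE 1-3: Q_total=26.00, C_total=8.00, V=3.25; Q1=13.00, Q3=13.00; dissipated=12.250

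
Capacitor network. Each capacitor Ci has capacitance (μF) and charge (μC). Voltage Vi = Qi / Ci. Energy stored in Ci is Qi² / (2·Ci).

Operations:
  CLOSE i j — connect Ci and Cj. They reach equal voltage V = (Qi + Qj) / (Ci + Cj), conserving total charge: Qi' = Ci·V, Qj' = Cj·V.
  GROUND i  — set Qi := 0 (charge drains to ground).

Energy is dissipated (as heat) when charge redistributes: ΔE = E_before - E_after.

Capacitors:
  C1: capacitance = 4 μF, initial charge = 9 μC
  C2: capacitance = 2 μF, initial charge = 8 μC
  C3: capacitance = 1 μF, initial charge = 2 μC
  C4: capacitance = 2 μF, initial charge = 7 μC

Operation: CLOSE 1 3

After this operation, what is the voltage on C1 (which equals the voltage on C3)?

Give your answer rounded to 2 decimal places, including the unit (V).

Initial: C1(4μF, Q=9μC, V=2.25V), C2(2μF, Q=8μC, V=4.00V), C3(1μF, Q=2μC, V=2.00V), C4(2μF, Q=7μC, V=3.50V)
Op 1: CLOSE 1-3: Q_total=11.00, C_total=5.00, V=2.20; Q1=8.80, Q3=2.20; dissipated=0.025

Answer: 2.20 V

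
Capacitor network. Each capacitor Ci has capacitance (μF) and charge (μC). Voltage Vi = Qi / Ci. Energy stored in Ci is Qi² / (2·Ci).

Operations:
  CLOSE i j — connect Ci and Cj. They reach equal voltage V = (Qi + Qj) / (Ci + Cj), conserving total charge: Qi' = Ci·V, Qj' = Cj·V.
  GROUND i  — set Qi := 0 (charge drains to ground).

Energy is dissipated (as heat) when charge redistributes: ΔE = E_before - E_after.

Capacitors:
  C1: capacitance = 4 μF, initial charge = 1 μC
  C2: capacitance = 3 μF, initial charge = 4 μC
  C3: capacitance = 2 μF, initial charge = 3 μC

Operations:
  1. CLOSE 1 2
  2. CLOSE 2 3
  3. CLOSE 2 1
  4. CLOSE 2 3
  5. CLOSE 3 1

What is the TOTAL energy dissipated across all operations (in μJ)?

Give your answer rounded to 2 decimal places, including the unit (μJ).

Answer: 1.48 μJ

Derivation:
Initial: C1(4μF, Q=1μC, V=0.25V), C2(3μF, Q=4μC, V=1.33V), C3(2μF, Q=3μC, V=1.50V)
Op 1: CLOSE 1-2: Q_total=5.00, C_total=7.00, V=0.71; Q1=2.86, Q2=2.14; dissipated=1.006
Op 2: CLOSE 2-3: Q_total=5.14, C_total=5.00, V=1.03; Q2=3.09, Q3=2.06; dissipated=0.370
Op 3: CLOSE 2-1: Q_total=5.94, C_total=7.00, V=0.85; Q2=2.55, Q1=3.40; dissipated=0.085
Op 4: CLOSE 2-3: Q_total=4.60, C_total=5.00, V=0.92; Q2=2.76, Q3=1.84; dissipated=0.019
Op 5: CLOSE 3-1: Q_total=5.24, C_total=6.00, V=0.87; Q3=1.75, Q1=3.49; dissipated=0.003
Total dissipated: 1.484 μJ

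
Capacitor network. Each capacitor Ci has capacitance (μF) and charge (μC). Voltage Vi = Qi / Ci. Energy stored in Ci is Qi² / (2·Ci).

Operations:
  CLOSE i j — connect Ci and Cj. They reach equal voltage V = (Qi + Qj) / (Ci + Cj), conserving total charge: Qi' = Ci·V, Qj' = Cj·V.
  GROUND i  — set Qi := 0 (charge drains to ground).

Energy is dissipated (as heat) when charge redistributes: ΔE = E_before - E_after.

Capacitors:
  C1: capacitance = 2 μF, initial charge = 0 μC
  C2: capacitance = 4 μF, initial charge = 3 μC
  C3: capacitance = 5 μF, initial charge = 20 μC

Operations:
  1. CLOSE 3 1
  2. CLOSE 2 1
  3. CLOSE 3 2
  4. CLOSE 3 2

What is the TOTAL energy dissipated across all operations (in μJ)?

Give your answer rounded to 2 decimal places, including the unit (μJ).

Initial: C1(2μF, Q=0μC, V=0.00V), C2(4μF, Q=3μC, V=0.75V), C3(5μF, Q=20μC, V=4.00V)
Op 1: CLOSE 3-1: Q_total=20.00, C_total=7.00, V=2.86; Q3=14.29, Q1=5.71; dissipated=11.429
Op 2: CLOSE 2-1: Q_total=8.71, C_total=6.00, V=1.45; Q2=5.81, Q1=2.90; dissipated=2.960
Op 3: CLOSE 3-2: Q_total=20.10, C_total=9.00, V=2.23; Q3=11.16, Q2=8.93; dissipated=2.193
Op 4: CLOSE 3-2: Q_total=20.10, C_total=9.00, V=2.23; Q3=11.16, Q2=8.93; dissipated=0.000
Total dissipated: 16.581 μJ

Answer: 16.58 μJ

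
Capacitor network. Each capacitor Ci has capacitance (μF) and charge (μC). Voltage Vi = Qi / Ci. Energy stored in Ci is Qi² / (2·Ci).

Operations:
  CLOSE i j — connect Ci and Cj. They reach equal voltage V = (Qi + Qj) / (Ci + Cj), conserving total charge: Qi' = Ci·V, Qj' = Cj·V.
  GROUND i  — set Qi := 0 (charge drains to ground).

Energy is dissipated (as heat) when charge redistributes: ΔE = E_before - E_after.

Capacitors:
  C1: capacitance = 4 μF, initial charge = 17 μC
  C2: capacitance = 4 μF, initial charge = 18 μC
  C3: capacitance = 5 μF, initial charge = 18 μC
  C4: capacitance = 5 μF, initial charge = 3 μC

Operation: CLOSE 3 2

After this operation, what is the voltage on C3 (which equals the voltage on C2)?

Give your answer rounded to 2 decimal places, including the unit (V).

Answer: 4.00 V

Derivation:
Initial: C1(4μF, Q=17μC, V=4.25V), C2(4μF, Q=18μC, V=4.50V), C3(5μF, Q=18μC, V=3.60V), C4(5μF, Q=3μC, V=0.60V)
Op 1: CLOSE 3-2: Q_total=36.00, C_total=9.00, V=4.00; Q3=20.00, Q2=16.00; dissipated=0.900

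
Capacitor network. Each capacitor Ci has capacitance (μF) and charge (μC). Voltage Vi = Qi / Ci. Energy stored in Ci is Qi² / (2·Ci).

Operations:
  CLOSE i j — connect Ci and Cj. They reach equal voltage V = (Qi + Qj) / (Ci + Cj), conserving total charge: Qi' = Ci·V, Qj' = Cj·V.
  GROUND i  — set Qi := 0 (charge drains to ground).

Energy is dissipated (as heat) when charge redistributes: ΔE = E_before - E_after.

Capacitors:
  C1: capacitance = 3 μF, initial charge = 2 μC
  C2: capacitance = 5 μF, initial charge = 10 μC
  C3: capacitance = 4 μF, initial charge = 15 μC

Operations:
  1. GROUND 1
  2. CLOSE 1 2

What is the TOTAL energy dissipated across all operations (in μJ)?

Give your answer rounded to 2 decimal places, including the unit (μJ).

Answer: 4.42 μJ

Derivation:
Initial: C1(3μF, Q=2μC, V=0.67V), C2(5μF, Q=10μC, V=2.00V), C3(4μF, Q=15μC, V=3.75V)
Op 1: GROUND 1: Q1=0; energy lost=0.667
Op 2: CLOSE 1-2: Q_total=10.00, C_total=8.00, V=1.25; Q1=3.75, Q2=6.25; dissipated=3.750
Total dissipated: 4.417 μJ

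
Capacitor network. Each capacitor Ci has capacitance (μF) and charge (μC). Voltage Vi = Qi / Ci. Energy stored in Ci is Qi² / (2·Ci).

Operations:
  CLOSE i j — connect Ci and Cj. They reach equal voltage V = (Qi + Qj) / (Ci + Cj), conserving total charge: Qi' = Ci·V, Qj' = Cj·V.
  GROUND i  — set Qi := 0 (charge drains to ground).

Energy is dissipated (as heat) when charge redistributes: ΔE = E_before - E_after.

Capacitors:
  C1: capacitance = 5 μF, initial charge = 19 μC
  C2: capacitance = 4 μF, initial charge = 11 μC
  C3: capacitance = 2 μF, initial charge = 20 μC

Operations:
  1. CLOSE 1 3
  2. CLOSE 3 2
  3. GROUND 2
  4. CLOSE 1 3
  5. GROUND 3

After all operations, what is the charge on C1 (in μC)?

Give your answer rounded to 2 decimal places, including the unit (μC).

Initial: C1(5μF, Q=19μC, V=3.80V), C2(4μF, Q=11μC, V=2.75V), C3(2μF, Q=20μC, V=10.00V)
Op 1: CLOSE 1-3: Q_total=39.00, C_total=7.00, V=5.57; Q1=27.86, Q3=11.14; dissipated=27.457
Op 2: CLOSE 3-2: Q_total=22.14, C_total=6.00, V=3.69; Q3=7.38, Q2=14.76; dissipated=5.307
Op 3: GROUND 2: Q2=0; energy lost=27.239
Op 4: CLOSE 1-3: Q_total=35.24, C_total=7.00, V=5.03; Q1=25.17, Q3=10.07; dissipated=2.527
Op 5: GROUND 3: Q3=0; energy lost=25.341
Final charges: Q1=25.17, Q2=0.00, Q3=0.00

Answer: 25.17 μC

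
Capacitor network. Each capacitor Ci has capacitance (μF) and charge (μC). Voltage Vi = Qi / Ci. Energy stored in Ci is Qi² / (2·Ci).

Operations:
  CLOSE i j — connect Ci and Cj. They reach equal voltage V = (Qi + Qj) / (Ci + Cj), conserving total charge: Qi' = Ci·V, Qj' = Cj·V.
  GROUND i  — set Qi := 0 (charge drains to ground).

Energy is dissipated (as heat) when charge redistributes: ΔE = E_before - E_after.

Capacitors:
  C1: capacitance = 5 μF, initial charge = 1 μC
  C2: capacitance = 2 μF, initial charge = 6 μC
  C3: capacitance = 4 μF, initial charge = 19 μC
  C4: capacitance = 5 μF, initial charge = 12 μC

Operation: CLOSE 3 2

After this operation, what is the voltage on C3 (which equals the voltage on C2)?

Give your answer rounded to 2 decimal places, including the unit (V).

Initial: C1(5μF, Q=1μC, V=0.20V), C2(2μF, Q=6μC, V=3.00V), C3(4μF, Q=19μC, V=4.75V), C4(5μF, Q=12μC, V=2.40V)
Op 1: CLOSE 3-2: Q_total=25.00, C_total=6.00, V=4.17; Q3=16.67, Q2=8.33; dissipated=2.042

Answer: 4.17 V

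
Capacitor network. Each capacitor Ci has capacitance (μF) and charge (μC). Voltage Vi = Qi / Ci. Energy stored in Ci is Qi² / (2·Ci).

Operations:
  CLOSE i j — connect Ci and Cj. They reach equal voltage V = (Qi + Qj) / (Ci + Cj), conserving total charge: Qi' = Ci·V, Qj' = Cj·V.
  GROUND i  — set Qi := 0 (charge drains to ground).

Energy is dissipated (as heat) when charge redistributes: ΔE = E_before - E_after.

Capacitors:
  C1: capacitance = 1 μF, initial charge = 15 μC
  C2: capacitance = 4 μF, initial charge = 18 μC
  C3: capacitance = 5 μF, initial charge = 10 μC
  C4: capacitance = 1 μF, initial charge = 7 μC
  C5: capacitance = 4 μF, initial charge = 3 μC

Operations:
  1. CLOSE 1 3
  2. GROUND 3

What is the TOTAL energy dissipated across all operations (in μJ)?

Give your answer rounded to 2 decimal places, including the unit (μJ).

Answer: 113.82 μJ

Derivation:
Initial: C1(1μF, Q=15μC, V=15.00V), C2(4μF, Q=18μC, V=4.50V), C3(5μF, Q=10μC, V=2.00V), C4(1μF, Q=7μC, V=7.00V), C5(4μF, Q=3μC, V=0.75V)
Op 1: CLOSE 1-3: Q_total=25.00, C_total=6.00, V=4.17; Q1=4.17, Q3=20.83; dissipated=70.417
Op 2: GROUND 3: Q3=0; energy lost=43.403
Total dissipated: 113.819 μJ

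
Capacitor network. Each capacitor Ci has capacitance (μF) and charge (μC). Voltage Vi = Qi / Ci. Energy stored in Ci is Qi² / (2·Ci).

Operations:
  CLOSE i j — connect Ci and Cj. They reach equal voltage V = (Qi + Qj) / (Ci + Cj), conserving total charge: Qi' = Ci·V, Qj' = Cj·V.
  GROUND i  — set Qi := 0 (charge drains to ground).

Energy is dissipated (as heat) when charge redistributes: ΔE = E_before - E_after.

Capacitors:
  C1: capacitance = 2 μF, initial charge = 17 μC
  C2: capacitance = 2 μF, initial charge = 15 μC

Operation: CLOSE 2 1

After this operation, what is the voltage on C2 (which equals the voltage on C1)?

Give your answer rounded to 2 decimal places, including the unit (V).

Answer: 8.00 V

Derivation:
Initial: C1(2μF, Q=17μC, V=8.50V), C2(2μF, Q=15μC, V=7.50V)
Op 1: CLOSE 2-1: Q_total=32.00, C_total=4.00, V=8.00; Q2=16.00, Q1=16.00; dissipated=0.500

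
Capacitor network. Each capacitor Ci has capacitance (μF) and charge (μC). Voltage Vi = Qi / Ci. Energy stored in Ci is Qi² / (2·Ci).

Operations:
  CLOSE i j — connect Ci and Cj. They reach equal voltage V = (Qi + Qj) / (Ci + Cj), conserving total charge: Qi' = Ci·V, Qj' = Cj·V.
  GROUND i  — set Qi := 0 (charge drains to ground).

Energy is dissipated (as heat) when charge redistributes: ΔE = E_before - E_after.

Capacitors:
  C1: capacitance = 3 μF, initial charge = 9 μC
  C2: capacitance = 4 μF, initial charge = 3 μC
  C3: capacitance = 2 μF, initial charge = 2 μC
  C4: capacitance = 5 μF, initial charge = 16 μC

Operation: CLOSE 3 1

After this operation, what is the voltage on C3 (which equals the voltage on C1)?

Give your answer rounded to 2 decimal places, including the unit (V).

Answer: 2.20 V

Derivation:
Initial: C1(3μF, Q=9μC, V=3.00V), C2(4μF, Q=3μC, V=0.75V), C3(2μF, Q=2μC, V=1.00V), C4(5μF, Q=16μC, V=3.20V)
Op 1: CLOSE 3-1: Q_total=11.00, C_total=5.00, V=2.20; Q3=4.40, Q1=6.60; dissipated=2.400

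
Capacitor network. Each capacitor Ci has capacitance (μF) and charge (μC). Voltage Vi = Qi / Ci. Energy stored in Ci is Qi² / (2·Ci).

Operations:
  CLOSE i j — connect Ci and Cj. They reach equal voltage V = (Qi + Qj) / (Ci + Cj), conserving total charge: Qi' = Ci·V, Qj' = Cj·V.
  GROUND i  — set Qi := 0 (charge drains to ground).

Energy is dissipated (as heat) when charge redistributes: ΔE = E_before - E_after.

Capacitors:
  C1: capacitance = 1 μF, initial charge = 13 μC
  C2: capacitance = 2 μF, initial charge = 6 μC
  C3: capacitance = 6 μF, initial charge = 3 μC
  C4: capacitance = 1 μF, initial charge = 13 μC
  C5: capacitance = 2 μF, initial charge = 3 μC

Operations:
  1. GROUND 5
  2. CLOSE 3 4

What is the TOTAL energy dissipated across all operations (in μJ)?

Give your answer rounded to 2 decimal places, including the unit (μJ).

Initial: C1(1μF, Q=13μC, V=13.00V), C2(2μF, Q=6μC, V=3.00V), C3(6μF, Q=3μC, V=0.50V), C4(1μF, Q=13μC, V=13.00V), C5(2μF, Q=3μC, V=1.50V)
Op 1: GROUND 5: Q5=0; energy lost=2.250
Op 2: CLOSE 3-4: Q_total=16.00, C_total=7.00, V=2.29; Q3=13.71, Q4=2.29; dissipated=66.964
Total dissipated: 69.214 μJ

Answer: 69.21 μJ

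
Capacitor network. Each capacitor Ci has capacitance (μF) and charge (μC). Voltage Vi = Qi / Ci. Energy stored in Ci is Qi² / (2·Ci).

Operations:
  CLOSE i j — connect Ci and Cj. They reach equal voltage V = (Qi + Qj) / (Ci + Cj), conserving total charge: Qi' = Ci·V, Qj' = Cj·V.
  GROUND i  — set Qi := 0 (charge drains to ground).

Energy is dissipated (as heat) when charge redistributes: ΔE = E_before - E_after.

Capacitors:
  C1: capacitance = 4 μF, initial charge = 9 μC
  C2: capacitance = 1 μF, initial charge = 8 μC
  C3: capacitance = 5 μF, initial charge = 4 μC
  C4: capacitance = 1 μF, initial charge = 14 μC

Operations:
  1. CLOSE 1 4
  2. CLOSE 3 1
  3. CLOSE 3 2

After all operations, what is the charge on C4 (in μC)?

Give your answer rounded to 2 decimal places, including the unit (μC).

Answer: 4.60 μC

Derivation:
Initial: C1(4μF, Q=9μC, V=2.25V), C2(1μF, Q=8μC, V=8.00V), C3(5μF, Q=4μC, V=0.80V), C4(1μF, Q=14μC, V=14.00V)
Op 1: CLOSE 1-4: Q_total=23.00, C_total=5.00, V=4.60; Q1=18.40, Q4=4.60; dissipated=55.225
Op 2: CLOSE 3-1: Q_total=22.40, C_total=9.00, V=2.49; Q3=12.44, Q1=9.96; dissipated=16.044
Op 3: CLOSE 3-2: Q_total=20.44, C_total=6.00, V=3.41; Q3=17.04, Q2=3.41; dissipated=12.655
Final charges: Q1=9.96, Q2=3.41, Q3=17.04, Q4=4.60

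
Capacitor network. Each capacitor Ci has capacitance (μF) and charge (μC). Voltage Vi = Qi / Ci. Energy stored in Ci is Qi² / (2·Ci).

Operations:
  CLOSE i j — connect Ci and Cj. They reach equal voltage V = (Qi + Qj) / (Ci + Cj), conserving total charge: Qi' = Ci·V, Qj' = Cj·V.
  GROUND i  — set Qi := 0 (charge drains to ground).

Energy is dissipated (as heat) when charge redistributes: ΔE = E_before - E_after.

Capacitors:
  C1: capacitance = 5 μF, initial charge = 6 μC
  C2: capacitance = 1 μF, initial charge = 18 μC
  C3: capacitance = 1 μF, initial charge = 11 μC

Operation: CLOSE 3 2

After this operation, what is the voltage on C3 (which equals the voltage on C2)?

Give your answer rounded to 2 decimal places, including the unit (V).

Answer: 14.50 V

Derivation:
Initial: C1(5μF, Q=6μC, V=1.20V), C2(1μF, Q=18μC, V=18.00V), C3(1μF, Q=11μC, V=11.00V)
Op 1: CLOSE 3-2: Q_total=29.00, C_total=2.00, V=14.50; Q3=14.50, Q2=14.50; dissipated=12.250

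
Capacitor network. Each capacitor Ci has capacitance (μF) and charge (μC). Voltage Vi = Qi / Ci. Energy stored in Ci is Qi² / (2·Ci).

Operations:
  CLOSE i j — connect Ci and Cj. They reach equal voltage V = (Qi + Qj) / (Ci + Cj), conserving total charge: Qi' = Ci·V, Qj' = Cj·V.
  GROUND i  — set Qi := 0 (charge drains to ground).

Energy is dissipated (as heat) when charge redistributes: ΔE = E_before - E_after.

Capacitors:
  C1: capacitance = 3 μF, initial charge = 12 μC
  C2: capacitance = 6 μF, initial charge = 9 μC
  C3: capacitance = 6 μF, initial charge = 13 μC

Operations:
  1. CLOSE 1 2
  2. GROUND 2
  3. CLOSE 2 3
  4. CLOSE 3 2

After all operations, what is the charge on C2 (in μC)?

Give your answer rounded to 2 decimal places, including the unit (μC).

Answer: 6.50 μC

Derivation:
Initial: C1(3μF, Q=12μC, V=4.00V), C2(6μF, Q=9μC, V=1.50V), C3(6μF, Q=13μC, V=2.17V)
Op 1: CLOSE 1-2: Q_total=21.00, C_total=9.00, V=2.33; Q1=7.00, Q2=14.00; dissipated=6.250
Op 2: GROUND 2: Q2=0; energy lost=16.333
Op 3: CLOSE 2-3: Q_total=13.00, C_total=12.00, V=1.08; Q2=6.50, Q3=6.50; dissipated=7.042
Op 4: CLOSE 3-2: Q_total=13.00, C_total=12.00, V=1.08; Q3=6.50, Q2=6.50; dissipated=0.000
Final charges: Q1=7.00, Q2=6.50, Q3=6.50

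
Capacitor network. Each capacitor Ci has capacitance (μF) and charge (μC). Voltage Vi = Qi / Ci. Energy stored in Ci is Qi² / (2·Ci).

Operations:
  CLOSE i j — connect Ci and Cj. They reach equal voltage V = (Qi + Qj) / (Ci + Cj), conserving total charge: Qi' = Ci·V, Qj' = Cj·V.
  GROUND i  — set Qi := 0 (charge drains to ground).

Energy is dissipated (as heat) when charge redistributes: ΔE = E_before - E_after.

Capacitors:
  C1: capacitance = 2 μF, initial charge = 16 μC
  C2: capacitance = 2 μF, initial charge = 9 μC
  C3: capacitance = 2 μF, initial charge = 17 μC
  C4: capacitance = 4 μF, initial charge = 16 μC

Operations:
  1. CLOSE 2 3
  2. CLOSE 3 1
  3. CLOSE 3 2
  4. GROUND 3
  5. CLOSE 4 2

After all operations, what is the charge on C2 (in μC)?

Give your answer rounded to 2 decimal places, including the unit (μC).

Initial: C1(2μF, Q=16μC, V=8.00V), C2(2μF, Q=9μC, V=4.50V), C3(2μF, Q=17μC, V=8.50V), C4(4μF, Q=16μC, V=4.00V)
Op 1: CLOSE 2-3: Q_total=26.00, C_total=4.00, V=6.50; Q2=13.00, Q3=13.00; dissipated=8.000
Op 2: CLOSE 3-1: Q_total=29.00, C_total=4.00, V=7.25; Q3=14.50, Q1=14.50; dissipated=1.125
Op 3: CLOSE 3-2: Q_total=27.50, C_total=4.00, V=6.88; Q3=13.75, Q2=13.75; dissipated=0.281
Op 4: GROUND 3: Q3=0; energy lost=47.266
Op 5: CLOSE 4-2: Q_total=29.75, C_total=6.00, V=4.96; Q4=19.83, Q2=9.92; dissipated=5.510
Final charges: Q1=14.50, Q2=9.92, Q3=0.00, Q4=19.83

Answer: 9.92 μC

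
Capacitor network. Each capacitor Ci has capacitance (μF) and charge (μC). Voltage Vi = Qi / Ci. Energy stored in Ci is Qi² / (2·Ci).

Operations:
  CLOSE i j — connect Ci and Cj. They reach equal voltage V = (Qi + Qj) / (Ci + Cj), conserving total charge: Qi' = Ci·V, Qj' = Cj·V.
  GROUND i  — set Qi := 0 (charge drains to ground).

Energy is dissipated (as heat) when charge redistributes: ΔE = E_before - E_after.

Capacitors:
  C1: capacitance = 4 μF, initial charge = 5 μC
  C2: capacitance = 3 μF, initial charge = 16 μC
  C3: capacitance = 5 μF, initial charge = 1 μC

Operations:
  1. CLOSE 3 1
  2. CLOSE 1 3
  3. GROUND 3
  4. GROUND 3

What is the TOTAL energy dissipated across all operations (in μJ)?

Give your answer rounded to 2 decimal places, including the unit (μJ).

Answer: 2.34 μJ

Derivation:
Initial: C1(4μF, Q=5μC, V=1.25V), C2(3μF, Q=16μC, V=5.33V), C3(5μF, Q=1μC, V=0.20V)
Op 1: CLOSE 3-1: Q_total=6.00, C_total=9.00, V=0.67; Q3=3.33, Q1=2.67; dissipated=1.225
Op 2: CLOSE 1-3: Q_total=6.00, C_total=9.00, V=0.67; Q1=2.67, Q3=3.33; dissipated=0.000
Op 3: GROUND 3: Q3=0; energy lost=1.111
Op 4: GROUND 3: Q3=0; energy lost=0.000
Total dissipated: 2.336 μJ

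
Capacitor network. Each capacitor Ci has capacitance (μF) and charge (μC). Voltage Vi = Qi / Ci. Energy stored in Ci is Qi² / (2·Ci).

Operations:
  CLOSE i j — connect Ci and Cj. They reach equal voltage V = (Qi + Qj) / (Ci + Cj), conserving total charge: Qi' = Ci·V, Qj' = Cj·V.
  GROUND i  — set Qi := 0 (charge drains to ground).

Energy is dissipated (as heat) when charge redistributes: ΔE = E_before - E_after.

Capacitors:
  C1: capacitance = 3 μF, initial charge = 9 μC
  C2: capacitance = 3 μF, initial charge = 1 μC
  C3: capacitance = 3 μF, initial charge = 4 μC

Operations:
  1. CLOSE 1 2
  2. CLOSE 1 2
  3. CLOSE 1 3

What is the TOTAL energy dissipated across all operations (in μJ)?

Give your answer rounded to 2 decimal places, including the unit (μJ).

Initial: C1(3μF, Q=9μC, V=3.00V), C2(3μF, Q=1μC, V=0.33V), C3(3μF, Q=4μC, V=1.33V)
Op 1: CLOSE 1-2: Q_total=10.00, C_total=6.00, V=1.67; Q1=5.00, Q2=5.00; dissipated=5.333
Op 2: CLOSE 1-2: Q_total=10.00, C_total=6.00, V=1.67; Q1=5.00, Q2=5.00; dissipated=0.000
Op 3: CLOSE 1-3: Q_total=9.00, C_total=6.00, V=1.50; Q1=4.50, Q3=4.50; dissipated=0.083
Total dissipated: 5.417 μJ

Answer: 5.42 μJ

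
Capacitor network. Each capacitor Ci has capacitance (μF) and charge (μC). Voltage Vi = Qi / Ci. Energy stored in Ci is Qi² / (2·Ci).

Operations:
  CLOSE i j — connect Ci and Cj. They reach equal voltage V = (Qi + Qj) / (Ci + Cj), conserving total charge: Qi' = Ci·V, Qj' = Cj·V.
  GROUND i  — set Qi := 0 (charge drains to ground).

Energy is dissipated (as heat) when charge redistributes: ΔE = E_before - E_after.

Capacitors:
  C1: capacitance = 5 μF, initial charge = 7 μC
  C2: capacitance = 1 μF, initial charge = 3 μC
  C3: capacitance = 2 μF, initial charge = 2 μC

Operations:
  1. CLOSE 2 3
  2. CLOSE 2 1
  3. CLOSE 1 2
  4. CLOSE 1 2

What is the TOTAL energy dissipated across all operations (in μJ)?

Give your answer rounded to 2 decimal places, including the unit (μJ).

Answer: 1.36 μJ

Derivation:
Initial: C1(5μF, Q=7μC, V=1.40V), C2(1μF, Q=3μC, V=3.00V), C3(2μF, Q=2μC, V=1.00V)
Op 1: CLOSE 2-3: Q_total=5.00, C_total=3.00, V=1.67; Q2=1.67, Q3=3.33; dissipated=1.333
Op 2: CLOSE 2-1: Q_total=8.67, C_total=6.00, V=1.44; Q2=1.44, Q1=7.22; dissipated=0.030
Op 3: CLOSE 1-2: Q_total=8.67, C_total=6.00, V=1.44; Q1=7.22, Q2=1.44; dissipated=0.000
Op 4: CLOSE 1-2: Q_total=8.67, C_total=6.00, V=1.44; Q1=7.22, Q2=1.44; dissipated=0.000
Total dissipated: 1.363 μJ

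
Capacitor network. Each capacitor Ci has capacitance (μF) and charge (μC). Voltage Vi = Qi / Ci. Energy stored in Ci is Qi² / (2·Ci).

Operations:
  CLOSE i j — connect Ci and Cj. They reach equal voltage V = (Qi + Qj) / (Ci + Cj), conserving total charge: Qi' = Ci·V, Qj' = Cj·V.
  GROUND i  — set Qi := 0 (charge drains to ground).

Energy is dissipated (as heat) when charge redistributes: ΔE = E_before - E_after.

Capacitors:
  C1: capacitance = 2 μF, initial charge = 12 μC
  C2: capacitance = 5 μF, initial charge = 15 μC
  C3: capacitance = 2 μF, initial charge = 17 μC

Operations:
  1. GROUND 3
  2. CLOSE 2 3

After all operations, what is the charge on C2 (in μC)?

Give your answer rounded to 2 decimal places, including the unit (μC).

Answer: 10.71 μC

Derivation:
Initial: C1(2μF, Q=12μC, V=6.00V), C2(5μF, Q=15μC, V=3.00V), C3(2μF, Q=17μC, V=8.50V)
Op 1: GROUND 3: Q3=0; energy lost=72.250
Op 2: CLOSE 2-3: Q_total=15.00, C_total=7.00, V=2.14; Q2=10.71, Q3=4.29; dissipated=6.429
Final charges: Q1=12.00, Q2=10.71, Q3=4.29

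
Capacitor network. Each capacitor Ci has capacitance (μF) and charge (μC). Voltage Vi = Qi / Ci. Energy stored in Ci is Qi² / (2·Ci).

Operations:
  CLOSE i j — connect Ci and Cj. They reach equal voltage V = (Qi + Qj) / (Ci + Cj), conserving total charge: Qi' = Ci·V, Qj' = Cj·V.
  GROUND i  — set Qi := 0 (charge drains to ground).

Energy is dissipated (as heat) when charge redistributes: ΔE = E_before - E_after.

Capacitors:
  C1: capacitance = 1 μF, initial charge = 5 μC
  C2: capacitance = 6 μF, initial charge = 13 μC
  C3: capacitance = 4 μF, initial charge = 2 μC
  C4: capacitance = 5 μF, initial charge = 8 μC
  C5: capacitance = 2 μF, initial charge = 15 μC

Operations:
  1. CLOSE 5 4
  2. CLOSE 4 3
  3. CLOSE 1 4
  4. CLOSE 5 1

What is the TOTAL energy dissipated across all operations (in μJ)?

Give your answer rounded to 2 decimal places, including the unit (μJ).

Initial: C1(1μF, Q=5μC, V=5.00V), C2(6μF, Q=13μC, V=2.17V), C3(4μF, Q=2μC, V=0.50V), C4(5μF, Q=8μC, V=1.60V), C5(2μF, Q=15μC, V=7.50V)
Op 1: CLOSE 5-4: Q_total=23.00, C_total=7.00, V=3.29; Q5=6.57, Q4=16.43; dissipated=24.864
Op 2: CLOSE 4-3: Q_total=18.43, C_total=9.00, V=2.05; Q4=10.24, Q3=8.19; dissipated=8.622
Op 3: CLOSE 1-4: Q_total=15.24, C_total=6.00, V=2.54; Q1=2.54, Q4=12.70; dissipated=3.632
Op 4: CLOSE 5-1: Q_total=9.11, C_total=3.00, V=3.04; Q5=6.07, Q1=3.04; dissipated=0.186
Total dissipated: 37.304 μJ

Answer: 37.30 μJ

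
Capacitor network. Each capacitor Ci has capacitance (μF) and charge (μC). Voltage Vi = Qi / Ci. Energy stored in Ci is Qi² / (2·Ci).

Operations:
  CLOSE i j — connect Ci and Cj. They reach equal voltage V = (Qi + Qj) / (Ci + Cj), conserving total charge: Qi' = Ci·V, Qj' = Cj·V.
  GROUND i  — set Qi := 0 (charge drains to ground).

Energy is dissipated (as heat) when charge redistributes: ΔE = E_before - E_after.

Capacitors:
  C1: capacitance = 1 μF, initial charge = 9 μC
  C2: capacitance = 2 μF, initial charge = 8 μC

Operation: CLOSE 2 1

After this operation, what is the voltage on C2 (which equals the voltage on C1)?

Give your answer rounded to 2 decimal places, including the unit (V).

Answer: 5.67 V

Derivation:
Initial: C1(1μF, Q=9μC, V=9.00V), C2(2μF, Q=8μC, V=4.00V)
Op 1: CLOSE 2-1: Q_total=17.00, C_total=3.00, V=5.67; Q2=11.33, Q1=5.67; dissipated=8.333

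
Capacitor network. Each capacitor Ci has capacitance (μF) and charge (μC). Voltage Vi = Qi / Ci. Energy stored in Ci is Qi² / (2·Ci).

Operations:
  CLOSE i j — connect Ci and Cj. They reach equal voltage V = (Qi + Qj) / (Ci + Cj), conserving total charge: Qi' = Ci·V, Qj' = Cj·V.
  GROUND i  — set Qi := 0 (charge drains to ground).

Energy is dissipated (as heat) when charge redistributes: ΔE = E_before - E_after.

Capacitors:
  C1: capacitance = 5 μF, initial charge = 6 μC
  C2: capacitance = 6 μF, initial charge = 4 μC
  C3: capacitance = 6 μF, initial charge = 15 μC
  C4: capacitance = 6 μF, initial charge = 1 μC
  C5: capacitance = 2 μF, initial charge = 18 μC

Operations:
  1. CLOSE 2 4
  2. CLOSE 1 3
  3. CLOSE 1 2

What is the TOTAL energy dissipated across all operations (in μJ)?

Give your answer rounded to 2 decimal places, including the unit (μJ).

Initial: C1(5μF, Q=6μC, V=1.20V), C2(6μF, Q=4μC, V=0.67V), C3(6μF, Q=15μC, V=2.50V), C4(6μF, Q=1μC, V=0.17V), C5(2μF, Q=18μC, V=9.00V)
Op 1: CLOSE 2-4: Q_total=5.00, C_total=12.00, V=0.42; Q2=2.50, Q4=2.50; dissipated=0.375
Op 2: CLOSE 1-3: Q_total=21.00, C_total=11.00, V=1.91; Q1=9.55, Q3=11.45; dissipated=2.305
Op 3: CLOSE 1-2: Q_total=12.05, C_total=11.00, V=1.10; Q1=5.48, Q2=6.57; dissipated=3.037
Total dissipated: 5.717 μJ

Answer: 5.72 μJ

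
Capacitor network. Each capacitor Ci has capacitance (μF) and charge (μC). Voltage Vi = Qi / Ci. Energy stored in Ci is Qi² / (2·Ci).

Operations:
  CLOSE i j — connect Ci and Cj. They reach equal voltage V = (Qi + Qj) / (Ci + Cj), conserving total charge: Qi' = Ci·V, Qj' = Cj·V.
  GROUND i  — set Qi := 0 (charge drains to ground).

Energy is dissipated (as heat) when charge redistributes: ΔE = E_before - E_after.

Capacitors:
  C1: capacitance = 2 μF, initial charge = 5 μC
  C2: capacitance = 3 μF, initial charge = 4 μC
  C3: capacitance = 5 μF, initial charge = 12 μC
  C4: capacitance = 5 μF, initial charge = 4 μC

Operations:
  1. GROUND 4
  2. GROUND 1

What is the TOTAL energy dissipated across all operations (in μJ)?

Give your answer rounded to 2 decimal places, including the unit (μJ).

Initial: C1(2μF, Q=5μC, V=2.50V), C2(3μF, Q=4μC, V=1.33V), C3(5μF, Q=12μC, V=2.40V), C4(5μF, Q=4μC, V=0.80V)
Op 1: GROUND 4: Q4=0; energy lost=1.600
Op 2: GROUND 1: Q1=0; energy lost=6.250
Total dissipated: 7.850 μJ

Answer: 7.85 μJ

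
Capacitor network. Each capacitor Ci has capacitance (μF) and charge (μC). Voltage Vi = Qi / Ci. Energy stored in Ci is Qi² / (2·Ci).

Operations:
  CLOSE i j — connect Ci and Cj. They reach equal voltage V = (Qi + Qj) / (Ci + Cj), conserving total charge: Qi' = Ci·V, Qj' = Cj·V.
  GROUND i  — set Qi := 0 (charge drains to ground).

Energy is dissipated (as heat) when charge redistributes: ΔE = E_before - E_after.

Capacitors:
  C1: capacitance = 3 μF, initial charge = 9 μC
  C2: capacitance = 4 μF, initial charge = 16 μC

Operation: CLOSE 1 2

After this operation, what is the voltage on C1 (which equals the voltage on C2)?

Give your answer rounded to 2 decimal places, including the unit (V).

Initial: C1(3μF, Q=9μC, V=3.00V), C2(4μF, Q=16μC, V=4.00V)
Op 1: CLOSE 1-2: Q_total=25.00, C_total=7.00, V=3.57; Q1=10.71, Q2=14.29; dissipated=0.857

Answer: 3.57 V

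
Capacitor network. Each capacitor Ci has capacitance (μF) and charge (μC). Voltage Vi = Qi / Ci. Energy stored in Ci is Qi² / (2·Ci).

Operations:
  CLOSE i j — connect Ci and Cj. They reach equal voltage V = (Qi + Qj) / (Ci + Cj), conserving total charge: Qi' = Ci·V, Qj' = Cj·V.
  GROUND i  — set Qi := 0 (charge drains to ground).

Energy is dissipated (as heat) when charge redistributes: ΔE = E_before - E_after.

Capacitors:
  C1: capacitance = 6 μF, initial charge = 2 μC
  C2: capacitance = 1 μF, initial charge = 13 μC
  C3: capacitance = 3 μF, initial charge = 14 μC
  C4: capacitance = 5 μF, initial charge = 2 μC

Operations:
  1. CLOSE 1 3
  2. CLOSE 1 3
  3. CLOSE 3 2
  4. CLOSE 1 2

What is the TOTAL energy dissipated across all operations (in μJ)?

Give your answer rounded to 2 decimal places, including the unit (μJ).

Answer: 69.38 μJ

Derivation:
Initial: C1(6μF, Q=2μC, V=0.33V), C2(1μF, Q=13μC, V=13.00V), C3(3μF, Q=14μC, V=4.67V), C4(5μF, Q=2μC, V=0.40V)
Op 1: CLOSE 1-3: Q_total=16.00, C_total=9.00, V=1.78; Q1=10.67, Q3=5.33; dissipated=18.778
Op 2: CLOSE 1-3: Q_total=16.00, C_total=9.00, V=1.78; Q1=10.67, Q3=5.33; dissipated=0.000
Op 3: CLOSE 3-2: Q_total=18.33, C_total=4.00, V=4.58; Q3=13.75, Q2=4.58; dissipated=47.227
Op 4: CLOSE 1-2: Q_total=15.25, C_total=7.00, V=2.18; Q1=13.07, Q2=2.18; dissipated=3.373
Total dissipated: 69.378 μJ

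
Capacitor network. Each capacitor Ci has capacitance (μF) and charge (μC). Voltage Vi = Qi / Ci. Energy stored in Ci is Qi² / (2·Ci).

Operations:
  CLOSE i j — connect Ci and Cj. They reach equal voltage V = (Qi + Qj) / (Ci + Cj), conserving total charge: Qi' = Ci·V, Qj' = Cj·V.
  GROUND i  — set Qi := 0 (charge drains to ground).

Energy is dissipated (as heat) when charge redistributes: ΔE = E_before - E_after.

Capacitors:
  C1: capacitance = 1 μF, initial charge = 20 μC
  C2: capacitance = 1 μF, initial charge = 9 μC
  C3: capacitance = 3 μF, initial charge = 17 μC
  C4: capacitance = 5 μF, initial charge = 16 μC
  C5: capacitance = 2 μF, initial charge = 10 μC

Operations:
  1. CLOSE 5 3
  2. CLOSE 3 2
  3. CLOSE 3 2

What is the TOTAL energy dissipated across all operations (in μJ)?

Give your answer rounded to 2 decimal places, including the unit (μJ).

Answer: 5.13 μJ

Derivation:
Initial: C1(1μF, Q=20μC, V=20.00V), C2(1μF, Q=9μC, V=9.00V), C3(3μF, Q=17μC, V=5.67V), C4(5μF, Q=16μC, V=3.20V), C5(2μF, Q=10μC, V=5.00V)
Op 1: CLOSE 5-3: Q_total=27.00, C_total=5.00, V=5.40; Q5=10.80, Q3=16.20; dissipated=0.267
Op 2: CLOSE 3-2: Q_total=25.20, C_total=4.00, V=6.30; Q3=18.90, Q2=6.30; dissipated=4.860
Op 3: CLOSE 3-2: Q_total=25.20, C_total=4.00, V=6.30; Q3=18.90, Q2=6.30; dissipated=0.000
Total dissipated: 5.127 μJ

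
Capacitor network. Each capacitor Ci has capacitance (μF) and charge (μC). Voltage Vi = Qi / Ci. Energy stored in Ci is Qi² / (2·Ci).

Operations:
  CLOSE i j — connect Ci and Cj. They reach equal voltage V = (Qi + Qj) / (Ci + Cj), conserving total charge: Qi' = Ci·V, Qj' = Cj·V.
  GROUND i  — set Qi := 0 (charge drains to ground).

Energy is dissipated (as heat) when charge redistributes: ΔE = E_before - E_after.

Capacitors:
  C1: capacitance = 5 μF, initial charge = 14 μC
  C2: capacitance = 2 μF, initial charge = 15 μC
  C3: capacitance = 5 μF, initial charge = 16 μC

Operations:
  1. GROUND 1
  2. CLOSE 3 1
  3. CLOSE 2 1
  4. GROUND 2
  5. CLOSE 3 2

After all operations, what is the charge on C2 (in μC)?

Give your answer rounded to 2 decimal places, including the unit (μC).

Answer: 2.29 μC

Derivation:
Initial: C1(5μF, Q=14μC, V=2.80V), C2(2μF, Q=15μC, V=7.50V), C3(5μF, Q=16μC, V=3.20V)
Op 1: GROUND 1: Q1=0; energy lost=19.600
Op 2: CLOSE 3-1: Q_total=16.00, C_total=10.00, V=1.60; Q3=8.00, Q1=8.00; dissipated=12.800
Op 3: CLOSE 2-1: Q_total=23.00, C_total=7.00, V=3.29; Q2=6.57, Q1=16.43; dissipated=24.864
Op 4: GROUND 2: Q2=0; energy lost=10.796
Op 5: CLOSE 3-2: Q_total=8.00, C_total=7.00, V=1.14; Q3=5.71, Q2=2.29; dissipated=1.829
Final charges: Q1=16.43, Q2=2.29, Q3=5.71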